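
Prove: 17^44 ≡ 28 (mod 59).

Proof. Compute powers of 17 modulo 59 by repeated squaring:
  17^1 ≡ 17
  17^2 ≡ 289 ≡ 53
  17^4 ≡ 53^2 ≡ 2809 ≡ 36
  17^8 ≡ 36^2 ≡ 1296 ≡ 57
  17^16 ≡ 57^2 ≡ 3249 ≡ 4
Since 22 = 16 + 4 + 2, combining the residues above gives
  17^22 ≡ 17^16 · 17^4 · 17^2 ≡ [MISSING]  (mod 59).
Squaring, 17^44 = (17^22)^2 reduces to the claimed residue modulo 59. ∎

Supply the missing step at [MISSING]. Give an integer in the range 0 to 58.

17^16 · 17^4 · 17^2 ≡ 4 · 36 · 53 = 7632.
7632 mod 59 = 21, so 17^22 ≡ 21 (mod 59).

21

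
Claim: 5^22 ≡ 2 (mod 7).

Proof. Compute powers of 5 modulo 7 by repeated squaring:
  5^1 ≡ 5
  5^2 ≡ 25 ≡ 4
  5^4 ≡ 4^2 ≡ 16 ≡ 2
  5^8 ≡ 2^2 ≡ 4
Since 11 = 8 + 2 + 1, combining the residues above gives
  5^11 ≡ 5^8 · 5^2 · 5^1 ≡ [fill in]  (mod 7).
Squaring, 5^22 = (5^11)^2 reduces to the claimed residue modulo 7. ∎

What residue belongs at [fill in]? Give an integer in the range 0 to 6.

3

Multiply the listed residues: 4 · 4 · 5 = 16 → 80.
Reducing modulo 7: 80 = 11·7 + 3, so 5^11 ≡ 3.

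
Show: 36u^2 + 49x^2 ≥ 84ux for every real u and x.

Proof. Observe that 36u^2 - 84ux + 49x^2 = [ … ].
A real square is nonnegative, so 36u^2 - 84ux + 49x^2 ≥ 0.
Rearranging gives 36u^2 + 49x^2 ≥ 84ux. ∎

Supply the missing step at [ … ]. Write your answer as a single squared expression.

(6u - 7x)^2

36u^2 - 84ux + 49x^2 is a perfect-square trinomial: the outer terms are (6u)^2 and (7x)^2, and the cross term is -2·6u·7x.
So 36u^2 - 84ux + 49x^2 = (6u - 7x)^2 ≥ 0.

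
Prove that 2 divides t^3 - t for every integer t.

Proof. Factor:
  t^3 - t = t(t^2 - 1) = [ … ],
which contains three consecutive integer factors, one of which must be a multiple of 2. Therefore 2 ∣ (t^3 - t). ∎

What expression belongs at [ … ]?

(t - 1)t(t + 1)

t(t^2 - 1) = t(t - 1)(t + 1) = (t - 1)t(t + 1).
These three factors are consecutive integers, so their product is divisible by 2.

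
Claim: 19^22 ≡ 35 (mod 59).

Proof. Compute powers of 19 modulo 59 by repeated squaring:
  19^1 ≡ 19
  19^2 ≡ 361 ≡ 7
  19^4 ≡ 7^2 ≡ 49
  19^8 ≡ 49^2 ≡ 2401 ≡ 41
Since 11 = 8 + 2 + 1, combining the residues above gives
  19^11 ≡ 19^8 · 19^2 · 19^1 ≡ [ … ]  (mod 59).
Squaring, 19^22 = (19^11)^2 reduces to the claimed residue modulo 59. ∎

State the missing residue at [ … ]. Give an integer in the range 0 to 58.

19^8 · 19^2 · 19^1 ≡ 41 · 7 · 19 = 5453.
5453 mod 59 = 25, so 19^11 ≡ 25 (mod 59).

25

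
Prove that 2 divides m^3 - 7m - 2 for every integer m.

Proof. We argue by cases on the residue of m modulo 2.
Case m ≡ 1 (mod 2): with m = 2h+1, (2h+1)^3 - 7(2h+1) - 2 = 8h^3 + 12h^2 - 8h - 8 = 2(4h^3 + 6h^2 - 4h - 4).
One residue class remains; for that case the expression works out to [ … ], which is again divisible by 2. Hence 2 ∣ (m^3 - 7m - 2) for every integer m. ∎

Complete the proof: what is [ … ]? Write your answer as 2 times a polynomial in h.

2(4h^3 - 7h - 1)

Only m ≡ 0 (mod 2) is unaccounted for. Put m = 2h:
(2h)^3 - 7(2h) - 2 expands to 8h^3 - 14h - 2,
and factoring out 2 leaves 2(4h^3 - 7h - 1).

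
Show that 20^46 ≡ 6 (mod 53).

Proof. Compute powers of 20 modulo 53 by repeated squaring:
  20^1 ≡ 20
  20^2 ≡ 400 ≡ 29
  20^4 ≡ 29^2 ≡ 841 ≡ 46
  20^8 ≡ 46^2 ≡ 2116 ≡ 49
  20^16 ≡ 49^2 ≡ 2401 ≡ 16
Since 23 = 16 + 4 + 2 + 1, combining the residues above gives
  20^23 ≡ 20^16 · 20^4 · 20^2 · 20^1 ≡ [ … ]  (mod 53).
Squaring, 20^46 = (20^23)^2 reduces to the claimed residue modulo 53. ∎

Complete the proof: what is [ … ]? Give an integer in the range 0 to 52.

18

Multiply the listed residues: 16 · 46 · 29 · 20 = 736 → 21344 → 426880.
Reducing modulo 53: 426880 = 8054·53 + 18, so 20^23 ≡ 18.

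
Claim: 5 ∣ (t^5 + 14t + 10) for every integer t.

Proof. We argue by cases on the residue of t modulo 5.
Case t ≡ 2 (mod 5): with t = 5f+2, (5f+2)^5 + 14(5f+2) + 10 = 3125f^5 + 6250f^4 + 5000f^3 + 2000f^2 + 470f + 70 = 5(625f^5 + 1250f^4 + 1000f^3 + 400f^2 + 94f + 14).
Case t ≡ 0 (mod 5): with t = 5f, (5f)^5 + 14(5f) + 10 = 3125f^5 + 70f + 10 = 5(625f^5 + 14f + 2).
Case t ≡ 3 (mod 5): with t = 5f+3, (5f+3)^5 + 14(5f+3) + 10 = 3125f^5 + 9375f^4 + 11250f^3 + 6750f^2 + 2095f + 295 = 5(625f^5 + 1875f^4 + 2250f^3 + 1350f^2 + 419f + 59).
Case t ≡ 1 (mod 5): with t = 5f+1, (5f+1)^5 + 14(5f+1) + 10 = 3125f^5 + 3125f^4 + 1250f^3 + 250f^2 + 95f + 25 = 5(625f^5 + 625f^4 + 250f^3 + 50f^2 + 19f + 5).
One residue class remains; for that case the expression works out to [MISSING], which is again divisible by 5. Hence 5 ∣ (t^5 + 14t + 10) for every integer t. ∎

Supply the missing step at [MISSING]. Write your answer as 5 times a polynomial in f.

Only t ≡ 4 (mod 5) is unaccounted for. Put t = 5f+4:
(5f+4)^5 + 14(5f+4) + 10 expands to 3125f^5 + 12500f^4 + 20000f^3 + 16000f^2 + 6470f + 1090,
and factoring out 5 leaves 5(625f^5 + 2500f^4 + 4000f^3 + 3200f^2 + 1294f + 218).

5(625f^5 + 2500f^4 + 4000f^3 + 3200f^2 + 1294f + 218)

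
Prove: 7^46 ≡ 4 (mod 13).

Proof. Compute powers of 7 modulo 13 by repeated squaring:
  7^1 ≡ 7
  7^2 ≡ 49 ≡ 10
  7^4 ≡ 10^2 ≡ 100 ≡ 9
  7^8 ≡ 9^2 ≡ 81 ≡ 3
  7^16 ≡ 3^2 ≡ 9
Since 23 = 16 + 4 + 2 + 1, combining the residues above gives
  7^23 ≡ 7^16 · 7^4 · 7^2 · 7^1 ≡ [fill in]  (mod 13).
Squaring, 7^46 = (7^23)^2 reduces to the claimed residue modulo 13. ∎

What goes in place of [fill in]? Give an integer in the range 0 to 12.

7^16 · 7^4 · 7^2 · 7^1 ≡ 9 · 9 · 10 · 7 = 5670.
5670 mod 13 = 2, so 7^23 ≡ 2 (mod 13).

2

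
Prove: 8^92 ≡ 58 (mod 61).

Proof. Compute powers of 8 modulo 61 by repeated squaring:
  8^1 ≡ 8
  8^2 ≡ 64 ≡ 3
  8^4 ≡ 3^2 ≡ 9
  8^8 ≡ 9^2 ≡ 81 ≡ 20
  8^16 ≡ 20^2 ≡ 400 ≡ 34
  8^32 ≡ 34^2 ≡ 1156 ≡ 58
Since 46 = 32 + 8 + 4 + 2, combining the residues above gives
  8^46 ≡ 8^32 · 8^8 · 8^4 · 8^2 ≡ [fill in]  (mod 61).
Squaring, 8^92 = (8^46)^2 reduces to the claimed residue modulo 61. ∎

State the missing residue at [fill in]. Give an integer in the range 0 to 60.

8^32 · 8^8 · 8^4 · 8^2 ≡ 58 · 20 · 9 · 3 = 31320.
31320 mod 61 = 27, so 8^46 ≡ 27 (mod 61).

27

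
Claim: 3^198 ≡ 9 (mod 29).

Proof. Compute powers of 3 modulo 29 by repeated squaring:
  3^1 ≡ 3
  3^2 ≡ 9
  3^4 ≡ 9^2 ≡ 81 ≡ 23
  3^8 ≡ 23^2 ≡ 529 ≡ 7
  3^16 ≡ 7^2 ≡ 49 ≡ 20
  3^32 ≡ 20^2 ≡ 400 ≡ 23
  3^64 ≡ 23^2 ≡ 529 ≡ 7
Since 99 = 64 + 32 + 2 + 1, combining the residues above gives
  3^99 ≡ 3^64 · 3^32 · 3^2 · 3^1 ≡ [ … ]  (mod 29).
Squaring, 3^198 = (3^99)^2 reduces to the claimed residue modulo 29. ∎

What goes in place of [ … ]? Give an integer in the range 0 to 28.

26

Multiply the listed residues: 7 · 23 · 9 · 3 = 161 → 1449 → 4347.
Reducing modulo 29: 4347 = 149·29 + 26, so 3^99 ≡ 26.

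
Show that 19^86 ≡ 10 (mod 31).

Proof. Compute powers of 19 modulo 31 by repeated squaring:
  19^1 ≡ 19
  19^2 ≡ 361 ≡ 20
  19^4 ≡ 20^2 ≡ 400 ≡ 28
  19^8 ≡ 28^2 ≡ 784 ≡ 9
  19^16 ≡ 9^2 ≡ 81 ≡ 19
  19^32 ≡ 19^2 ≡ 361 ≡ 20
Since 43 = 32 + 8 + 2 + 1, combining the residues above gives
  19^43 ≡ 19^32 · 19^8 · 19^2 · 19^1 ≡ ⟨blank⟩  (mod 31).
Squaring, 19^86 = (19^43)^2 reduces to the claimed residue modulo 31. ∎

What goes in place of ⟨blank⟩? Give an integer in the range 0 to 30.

14

Multiply the listed residues: 20 · 9 · 20 · 19 = 180 → 3600 → 68400.
Reducing modulo 31: 68400 = 2206·31 + 14, so 19^43 ≡ 14.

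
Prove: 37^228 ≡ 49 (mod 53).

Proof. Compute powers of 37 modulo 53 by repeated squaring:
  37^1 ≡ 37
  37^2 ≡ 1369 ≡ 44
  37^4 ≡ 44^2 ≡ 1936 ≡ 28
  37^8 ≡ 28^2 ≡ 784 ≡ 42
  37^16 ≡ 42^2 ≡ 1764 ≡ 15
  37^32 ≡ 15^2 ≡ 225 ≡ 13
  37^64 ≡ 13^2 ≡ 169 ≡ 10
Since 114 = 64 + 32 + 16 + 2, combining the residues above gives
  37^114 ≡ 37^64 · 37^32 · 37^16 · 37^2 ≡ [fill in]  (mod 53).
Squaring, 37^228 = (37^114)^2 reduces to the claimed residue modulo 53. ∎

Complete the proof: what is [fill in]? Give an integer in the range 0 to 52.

Multiply the listed residues: 10 · 13 · 15 · 44 = 130 → 1950 → 85800.
Reducing modulo 53: 85800 = 1618·53 + 46, so 37^114 ≡ 46.

46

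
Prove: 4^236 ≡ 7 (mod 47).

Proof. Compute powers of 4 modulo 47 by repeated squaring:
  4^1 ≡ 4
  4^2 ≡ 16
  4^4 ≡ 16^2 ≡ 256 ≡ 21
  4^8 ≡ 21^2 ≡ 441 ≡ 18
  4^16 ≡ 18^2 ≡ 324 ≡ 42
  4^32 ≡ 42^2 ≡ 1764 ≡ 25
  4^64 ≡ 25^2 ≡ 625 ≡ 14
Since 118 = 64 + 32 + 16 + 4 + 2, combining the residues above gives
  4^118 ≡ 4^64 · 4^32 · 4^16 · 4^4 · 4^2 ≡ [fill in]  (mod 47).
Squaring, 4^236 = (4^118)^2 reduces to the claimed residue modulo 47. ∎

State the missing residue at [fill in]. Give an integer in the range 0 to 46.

17

Multiply the listed residues: 14 · 25 · 42 · 21 · 16 = 350 → 14700 → 308700 → 4939200.
Reducing modulo 47: 4939200 = 105089·47 + 17, so 4^118 ≡ 17.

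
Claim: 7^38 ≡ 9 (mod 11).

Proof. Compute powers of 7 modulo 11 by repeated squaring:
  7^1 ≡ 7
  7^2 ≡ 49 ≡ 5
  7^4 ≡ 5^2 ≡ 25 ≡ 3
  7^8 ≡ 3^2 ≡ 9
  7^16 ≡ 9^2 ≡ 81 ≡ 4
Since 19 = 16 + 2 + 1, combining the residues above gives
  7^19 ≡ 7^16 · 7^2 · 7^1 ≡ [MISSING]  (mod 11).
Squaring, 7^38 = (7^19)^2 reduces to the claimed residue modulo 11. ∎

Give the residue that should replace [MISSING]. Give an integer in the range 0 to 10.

8

7^16 · 7^2 · 7^1 ≡ 4 · 5 · 7 = 140.
140 mod 11 = 8, so 7^19 ≡ 8 (mod 11).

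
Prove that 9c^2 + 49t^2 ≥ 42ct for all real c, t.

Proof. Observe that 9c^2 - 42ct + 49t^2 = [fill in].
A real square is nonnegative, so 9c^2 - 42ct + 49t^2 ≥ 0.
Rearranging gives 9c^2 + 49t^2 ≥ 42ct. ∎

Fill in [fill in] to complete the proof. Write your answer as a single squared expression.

9c^2 - 42ct + 49t^2 is a perfect-square trinomial: the outer terms are (3c)^2 and (7t)^2, and the cross term is -2·3c·7t.
So 9c^2 - 42ct + 49t^2 = (3c - 7t)^2 ≥ 0.

(3c - 7t)^2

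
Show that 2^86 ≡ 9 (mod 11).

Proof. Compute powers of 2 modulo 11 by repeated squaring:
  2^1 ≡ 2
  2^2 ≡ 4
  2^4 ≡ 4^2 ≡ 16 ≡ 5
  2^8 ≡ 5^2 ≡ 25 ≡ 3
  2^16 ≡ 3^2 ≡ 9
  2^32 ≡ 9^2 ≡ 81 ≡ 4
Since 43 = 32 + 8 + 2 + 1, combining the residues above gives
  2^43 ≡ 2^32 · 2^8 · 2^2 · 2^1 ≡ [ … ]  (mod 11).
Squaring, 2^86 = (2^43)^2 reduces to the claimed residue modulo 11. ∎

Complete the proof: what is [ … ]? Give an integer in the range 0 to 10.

8

Multiply the listed residues: 4 · 3 · 4 · 2 = 12 → 48 → 96.
Reducing modulo 11: 96 = 8·11 + 8, so 2^43 ≡ 8.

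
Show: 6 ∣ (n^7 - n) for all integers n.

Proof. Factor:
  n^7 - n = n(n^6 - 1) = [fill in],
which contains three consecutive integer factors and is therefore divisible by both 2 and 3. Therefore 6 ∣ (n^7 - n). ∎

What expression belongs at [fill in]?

(n - 1)n(n + 1)(n^4 + n^2 + 1)

n^6 - 1 = (n^2 - 1)(n^4 + n^2 + 1), and n^2 - 1 = (n-1)(n+1).
So n(n^6 - 1) = (n - 1)n(n + 1)(n^4 + n^2 + 1).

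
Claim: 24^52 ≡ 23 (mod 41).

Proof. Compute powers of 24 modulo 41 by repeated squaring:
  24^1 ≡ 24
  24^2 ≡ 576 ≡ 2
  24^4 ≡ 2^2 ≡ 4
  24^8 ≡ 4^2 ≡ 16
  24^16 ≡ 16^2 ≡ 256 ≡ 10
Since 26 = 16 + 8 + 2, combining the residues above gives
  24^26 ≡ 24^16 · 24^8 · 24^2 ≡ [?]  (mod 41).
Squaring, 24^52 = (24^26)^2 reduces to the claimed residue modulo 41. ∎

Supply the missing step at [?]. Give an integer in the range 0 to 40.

Multiply the listed residues: 10 · 16 · 2 = 160 → 320.
Reducing modulo 41: 320 = 7·41 + 33, so 24^26 ≡ 33.

33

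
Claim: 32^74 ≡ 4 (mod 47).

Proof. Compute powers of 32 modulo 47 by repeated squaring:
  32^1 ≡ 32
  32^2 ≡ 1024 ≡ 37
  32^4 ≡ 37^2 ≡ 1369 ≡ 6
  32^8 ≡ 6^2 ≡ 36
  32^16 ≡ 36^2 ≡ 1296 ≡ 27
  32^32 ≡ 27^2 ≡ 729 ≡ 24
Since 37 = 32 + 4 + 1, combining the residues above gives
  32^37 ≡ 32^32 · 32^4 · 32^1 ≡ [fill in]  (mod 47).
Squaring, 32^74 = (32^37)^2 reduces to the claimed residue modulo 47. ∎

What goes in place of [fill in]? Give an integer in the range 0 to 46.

32^32 · 32^4 · 32^1 ≡ 24 · 6 · 32 = 4608.
4608 mod 47 = 2, so 32^37 ≡ 2 (mod 47).

2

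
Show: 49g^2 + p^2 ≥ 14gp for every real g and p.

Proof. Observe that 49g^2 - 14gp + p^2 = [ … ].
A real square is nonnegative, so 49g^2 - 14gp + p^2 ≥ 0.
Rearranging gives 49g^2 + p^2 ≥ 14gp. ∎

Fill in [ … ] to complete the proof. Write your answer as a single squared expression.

The leading and trailing coefficients are 7^2 and 1^2, and 14 = 2·7·1, so the trinomial is (7g - p)^2.
Hence 49g^2 - 14gp + p^2 ≥ 0.

(7g - p)^2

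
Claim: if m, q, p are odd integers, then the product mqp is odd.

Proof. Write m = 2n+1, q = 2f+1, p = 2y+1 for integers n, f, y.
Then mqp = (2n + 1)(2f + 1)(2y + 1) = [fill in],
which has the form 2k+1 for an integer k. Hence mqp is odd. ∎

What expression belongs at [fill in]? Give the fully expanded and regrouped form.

2(4fny + 2fn + 2fy + f + 2ny + n + y) + 1

(2n + 1)(2f + 1)(2y + 1) = 8fny + 4fn + 4fy + 2f + 4ny + 2n + 2y + 1
= 2(4fny + 2fn + 2fy + f + 2ny + n + y) + 1.
Since 4fny + 2fn + 2fy + f + 2ny + n + y is an integer, the product is of the form 2k+1 for an integer k.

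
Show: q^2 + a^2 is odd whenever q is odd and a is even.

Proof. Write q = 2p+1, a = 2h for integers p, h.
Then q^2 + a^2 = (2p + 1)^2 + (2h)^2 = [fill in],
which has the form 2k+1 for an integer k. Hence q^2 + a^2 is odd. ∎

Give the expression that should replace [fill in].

Expanding: (2p + 1)^2 + (2h)^2 = 4h^2 + 4p^2 + 4p + 1.
Every term except the constant is even, so this is 2(2h^2 + 2p^2 + 2p) + 1,
and 2h^2 + 2p^2 + 2p ∈ ℤ gives the required form.

2(2h^2 + 2p^2 + 2p) + 1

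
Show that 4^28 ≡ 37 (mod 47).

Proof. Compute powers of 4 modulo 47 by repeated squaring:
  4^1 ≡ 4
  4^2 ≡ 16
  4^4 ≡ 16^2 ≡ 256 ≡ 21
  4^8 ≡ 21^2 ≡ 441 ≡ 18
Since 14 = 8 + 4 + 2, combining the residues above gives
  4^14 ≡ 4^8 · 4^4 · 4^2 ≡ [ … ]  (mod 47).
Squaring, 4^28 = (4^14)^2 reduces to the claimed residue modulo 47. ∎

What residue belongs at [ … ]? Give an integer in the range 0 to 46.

32

Multiply the listed residues: 18 · 21 · 16 = 378 → 6048.
Reducing modulo 47: 6048 = 128·47 + 32, so 4^14 ≡ 32.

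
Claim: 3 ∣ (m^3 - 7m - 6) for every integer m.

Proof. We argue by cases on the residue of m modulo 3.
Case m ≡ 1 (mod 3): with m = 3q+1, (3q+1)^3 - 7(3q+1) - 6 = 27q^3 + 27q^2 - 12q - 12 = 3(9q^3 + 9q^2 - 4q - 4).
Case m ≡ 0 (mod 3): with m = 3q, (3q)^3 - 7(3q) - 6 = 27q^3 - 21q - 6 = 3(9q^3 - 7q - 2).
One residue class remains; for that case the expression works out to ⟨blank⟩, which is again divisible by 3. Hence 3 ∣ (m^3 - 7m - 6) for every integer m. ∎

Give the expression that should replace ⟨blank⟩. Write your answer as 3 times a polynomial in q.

Only m ≡ 2 (mod 3) is unaccounted for. Put m = 3q+2:
(3q+2)^3 - 7(3q+2) - 6 expands to 27q^3 + 54q^2 + 15q - 12,
and factoring out 3 leaves 3(9q^3 + 18q^2 + 5q - 4).

3(9q^3 + 18q^2 + 5q - 4)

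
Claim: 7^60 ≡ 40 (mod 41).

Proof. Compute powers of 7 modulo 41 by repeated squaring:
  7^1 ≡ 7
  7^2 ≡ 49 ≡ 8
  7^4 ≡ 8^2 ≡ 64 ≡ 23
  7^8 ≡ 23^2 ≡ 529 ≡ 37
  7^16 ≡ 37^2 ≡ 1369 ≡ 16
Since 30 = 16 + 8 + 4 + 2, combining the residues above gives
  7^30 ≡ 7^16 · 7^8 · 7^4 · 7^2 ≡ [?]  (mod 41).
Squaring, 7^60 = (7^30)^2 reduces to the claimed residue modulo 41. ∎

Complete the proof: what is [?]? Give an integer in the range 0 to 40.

32

7^16 · 7^8 · 7^4 · 7^2 ≡ 16 · 37 · 23 · 8 = 108928.
108928 mod 41 = 32, so 7^30 ≡ 32 (mod 41).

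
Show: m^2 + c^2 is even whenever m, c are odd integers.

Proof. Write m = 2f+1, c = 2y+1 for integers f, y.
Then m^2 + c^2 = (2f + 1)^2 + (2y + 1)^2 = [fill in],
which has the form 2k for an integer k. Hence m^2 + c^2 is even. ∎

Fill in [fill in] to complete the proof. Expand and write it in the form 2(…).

2(2f^2 + 2f + 2y^2 + 2y + 1)

(2f + 1)^2 + (2y + 1)^2 = 4f^2 + 4f + 4y^2 + 4y + 2
= 2(2f^2 + 2f + 2y^2 + 2y + 1).
Since 2f^2 + 2f + 2y^2 + 2y + 1 is an integer, the sum of squares is of the form 2k for an integer k.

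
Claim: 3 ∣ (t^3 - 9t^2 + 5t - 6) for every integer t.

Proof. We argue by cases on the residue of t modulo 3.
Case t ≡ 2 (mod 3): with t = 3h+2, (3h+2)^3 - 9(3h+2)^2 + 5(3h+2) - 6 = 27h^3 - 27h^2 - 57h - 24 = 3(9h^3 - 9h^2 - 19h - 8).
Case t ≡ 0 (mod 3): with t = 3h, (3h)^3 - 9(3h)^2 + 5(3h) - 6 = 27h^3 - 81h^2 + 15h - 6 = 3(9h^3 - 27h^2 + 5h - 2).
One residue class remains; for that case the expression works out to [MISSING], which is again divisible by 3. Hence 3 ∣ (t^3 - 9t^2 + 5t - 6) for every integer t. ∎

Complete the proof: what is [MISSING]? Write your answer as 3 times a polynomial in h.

The residues treated are {2, 0}, so the missing case is t ≡ 1 (mod 3); write t = 3h+1.
Then (3h+1)^3 - 9(3h+1)^2 + 5(3h+1) - 6 = 27h^3 - 54h^2 - 30h - 9 = 3(9h^3 - 18h^2 - 10h - 3).

3(9h^3 - 18h^2 - 10h - 3)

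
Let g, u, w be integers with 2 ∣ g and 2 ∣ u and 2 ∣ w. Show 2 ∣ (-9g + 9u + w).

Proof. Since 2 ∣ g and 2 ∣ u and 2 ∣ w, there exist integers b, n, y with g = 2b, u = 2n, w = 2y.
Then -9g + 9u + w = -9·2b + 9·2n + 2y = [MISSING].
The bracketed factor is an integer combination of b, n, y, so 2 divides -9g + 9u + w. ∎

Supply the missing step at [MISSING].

2(-9b + 9n + y)

Pull the common 2 out of every term: -9·2b + 9·2n + 2y = 2(-9b + 9n + y).
-9b + 9n + y is an integer, which exhibits the divisibility.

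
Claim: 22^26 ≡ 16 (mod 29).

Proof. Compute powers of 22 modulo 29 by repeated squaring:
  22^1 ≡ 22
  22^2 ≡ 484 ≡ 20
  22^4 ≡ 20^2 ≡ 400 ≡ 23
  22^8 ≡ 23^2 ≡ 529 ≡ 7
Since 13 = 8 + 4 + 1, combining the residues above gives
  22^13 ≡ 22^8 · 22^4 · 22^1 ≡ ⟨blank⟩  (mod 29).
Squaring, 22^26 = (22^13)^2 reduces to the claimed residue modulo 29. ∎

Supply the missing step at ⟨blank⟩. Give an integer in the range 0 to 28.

4

Multiply the listed residues: 7 · 23 · 22 = 161 → 3542.
Reducing modulo 29: 3542 = 122·29 + 4, so 22^13 ≡ 4.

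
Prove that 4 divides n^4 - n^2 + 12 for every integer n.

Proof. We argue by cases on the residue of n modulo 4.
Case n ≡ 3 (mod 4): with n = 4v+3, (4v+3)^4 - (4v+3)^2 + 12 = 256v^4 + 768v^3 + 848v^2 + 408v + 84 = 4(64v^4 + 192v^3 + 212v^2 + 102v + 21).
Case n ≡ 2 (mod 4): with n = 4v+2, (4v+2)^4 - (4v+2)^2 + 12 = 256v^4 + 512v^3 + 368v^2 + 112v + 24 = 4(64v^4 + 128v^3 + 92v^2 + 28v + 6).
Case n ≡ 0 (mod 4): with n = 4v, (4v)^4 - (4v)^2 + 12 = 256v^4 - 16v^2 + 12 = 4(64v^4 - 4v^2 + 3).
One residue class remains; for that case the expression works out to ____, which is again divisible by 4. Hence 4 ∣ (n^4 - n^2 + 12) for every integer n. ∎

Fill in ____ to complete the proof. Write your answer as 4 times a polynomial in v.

Only n ≡ 1 (mod 4) is unaccounted for. Put n = 4v+1:
(4v+1)^4 - (4v+1)^2 + 12 expands to 256v^4 + 256v^3 + 80v^2 + 8v + 12,
and factoring out 4 leaves 4(64v^4 + 64v^3 + 20v^2 + 2v + 3).

4(64v^4 + 64v^3 + 20v^2 + 2v + 3)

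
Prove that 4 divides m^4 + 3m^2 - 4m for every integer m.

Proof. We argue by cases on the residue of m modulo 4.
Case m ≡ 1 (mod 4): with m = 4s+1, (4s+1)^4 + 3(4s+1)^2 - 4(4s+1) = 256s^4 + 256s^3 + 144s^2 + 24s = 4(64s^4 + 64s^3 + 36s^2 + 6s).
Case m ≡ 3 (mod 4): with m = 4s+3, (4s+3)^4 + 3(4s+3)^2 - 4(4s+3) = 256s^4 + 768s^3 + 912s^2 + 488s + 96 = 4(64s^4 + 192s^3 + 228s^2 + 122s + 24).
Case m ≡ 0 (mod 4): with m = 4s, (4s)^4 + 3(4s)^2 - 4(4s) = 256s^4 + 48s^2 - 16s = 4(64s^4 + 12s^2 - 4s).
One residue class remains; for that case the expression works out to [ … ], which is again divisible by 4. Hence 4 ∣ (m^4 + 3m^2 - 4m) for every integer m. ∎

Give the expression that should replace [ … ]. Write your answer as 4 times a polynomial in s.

4(64s^4 + 128s^3 + 108s^2 + 40s + 5)

Only m ≡ 2 (mod 4) is unaccounted for. Put m = 4s+2:
(4s+2)^4 + 3(4s+2)^2 - 4(4s+2) expands to 256s^4 + 512s^3 + 432s^2 + 160s + 20,
and factoring out 4 leaves 4(64s^4 + 128s^3 + 108s^2 + 40s + 5).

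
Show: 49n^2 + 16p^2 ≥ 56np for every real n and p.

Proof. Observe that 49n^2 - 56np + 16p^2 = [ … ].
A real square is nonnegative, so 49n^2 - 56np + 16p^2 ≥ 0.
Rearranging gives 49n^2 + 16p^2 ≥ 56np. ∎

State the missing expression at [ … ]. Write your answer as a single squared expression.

49n^2 - 56np + 16p^2 is a perfect-square trinomial: the outer terms are (7n)^2 and (4p)^2, and the cross term is -2·7n·4p.
So 49n^2 - 56np + 16p^2 = (7n - 4p)^2 ≥ 0.

(7n - 4p)^2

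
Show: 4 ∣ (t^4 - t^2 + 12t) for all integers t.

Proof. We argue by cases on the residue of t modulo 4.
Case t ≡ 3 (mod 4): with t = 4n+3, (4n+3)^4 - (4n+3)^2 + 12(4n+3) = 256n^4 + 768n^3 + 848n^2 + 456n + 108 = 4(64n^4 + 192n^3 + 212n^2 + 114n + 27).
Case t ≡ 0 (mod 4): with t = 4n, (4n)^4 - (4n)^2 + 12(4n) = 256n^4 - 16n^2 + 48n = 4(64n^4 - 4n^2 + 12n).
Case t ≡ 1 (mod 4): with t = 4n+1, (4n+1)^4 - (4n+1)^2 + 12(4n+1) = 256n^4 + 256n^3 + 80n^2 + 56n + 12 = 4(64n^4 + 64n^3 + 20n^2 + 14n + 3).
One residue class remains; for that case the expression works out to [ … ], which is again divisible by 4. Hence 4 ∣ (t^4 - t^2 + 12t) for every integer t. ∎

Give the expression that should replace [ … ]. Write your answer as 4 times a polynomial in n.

The residues treated are {3, 0, 1}, so the missing case is t ≡ 2 (mod 4); write t = 4n+2.
Then (4n+2)^4 - (4n+2)^2 + 12(4n+2) = 256n^4 + 512n^3 + 368n^2 + 160n + 36 = 4(64n^4 + 128n^3 + 92n^2 + 40n + 9).

4(64n^4 + 128n^3 + 92n^2 + 40n + 9)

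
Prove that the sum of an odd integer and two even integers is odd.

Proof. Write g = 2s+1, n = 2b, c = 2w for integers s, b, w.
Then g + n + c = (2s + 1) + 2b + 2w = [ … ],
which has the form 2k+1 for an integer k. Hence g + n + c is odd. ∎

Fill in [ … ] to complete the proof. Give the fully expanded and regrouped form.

(2s + 1) + 2b + 2w = 2b + 2s + 2w + 1
= 2(b + s + w) + 1.
Since b + s + w is an integer, the sum is of the form 2k+1 for an integer k.

2(b + s + w) + 1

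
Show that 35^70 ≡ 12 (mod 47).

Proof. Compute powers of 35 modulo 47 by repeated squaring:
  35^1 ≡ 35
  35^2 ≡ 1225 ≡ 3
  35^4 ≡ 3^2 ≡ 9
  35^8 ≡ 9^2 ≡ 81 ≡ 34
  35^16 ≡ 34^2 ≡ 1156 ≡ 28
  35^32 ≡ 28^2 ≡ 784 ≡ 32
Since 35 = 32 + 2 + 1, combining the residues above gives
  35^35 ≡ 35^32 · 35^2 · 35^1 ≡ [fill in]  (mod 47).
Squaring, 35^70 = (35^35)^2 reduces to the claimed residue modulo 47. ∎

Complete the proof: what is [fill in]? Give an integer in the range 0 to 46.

23

Multiply the listed residues: 32 · 3 · 35 = 96 → 3360.
Reducing modulo 47: 3360 = 71·47 + 23, so 35^35 ≡ 23.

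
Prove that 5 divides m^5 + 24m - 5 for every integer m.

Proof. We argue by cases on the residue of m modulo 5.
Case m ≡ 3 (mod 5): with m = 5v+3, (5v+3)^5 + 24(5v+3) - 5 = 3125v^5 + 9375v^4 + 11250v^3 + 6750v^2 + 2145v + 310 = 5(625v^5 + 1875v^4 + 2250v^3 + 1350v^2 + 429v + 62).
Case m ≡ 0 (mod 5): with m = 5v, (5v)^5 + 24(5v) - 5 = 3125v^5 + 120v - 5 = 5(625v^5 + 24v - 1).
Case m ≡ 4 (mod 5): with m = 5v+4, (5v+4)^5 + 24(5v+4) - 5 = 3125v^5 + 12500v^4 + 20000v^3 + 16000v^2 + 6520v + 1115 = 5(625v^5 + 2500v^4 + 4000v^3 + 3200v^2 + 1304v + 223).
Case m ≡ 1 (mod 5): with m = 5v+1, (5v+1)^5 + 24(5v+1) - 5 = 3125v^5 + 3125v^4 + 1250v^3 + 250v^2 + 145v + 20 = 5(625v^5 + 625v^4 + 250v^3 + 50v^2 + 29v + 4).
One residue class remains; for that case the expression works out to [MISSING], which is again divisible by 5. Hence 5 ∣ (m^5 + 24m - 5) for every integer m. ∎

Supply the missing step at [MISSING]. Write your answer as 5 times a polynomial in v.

The residues treated are {3, 0, 4, 1}, so the missing case is m ≡ 2 (mod 5); write m = 5v+2.
Then (5v+2)^5 + 24(5v+2) - 5 = 3125v^5 + 6250v^4 + 5000v^3 + 2000v^2 + 520v + 75 = 5(625v^5 + 1250v^4 + 1000v^3 + 400v^2 + 104v + 15).

5(625v^5 + 1250v^4 + 1000v^3 + 400v^2 + 104v + 15)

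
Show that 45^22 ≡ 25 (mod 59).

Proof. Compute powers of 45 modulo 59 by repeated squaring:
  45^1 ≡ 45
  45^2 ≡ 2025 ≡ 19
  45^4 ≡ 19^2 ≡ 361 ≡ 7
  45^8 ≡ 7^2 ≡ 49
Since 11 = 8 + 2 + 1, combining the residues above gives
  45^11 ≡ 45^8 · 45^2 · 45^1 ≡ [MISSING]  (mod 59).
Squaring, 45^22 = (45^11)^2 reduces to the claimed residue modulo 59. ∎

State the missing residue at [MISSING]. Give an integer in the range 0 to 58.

45^8 · 45^2 · 45^1 ≡ 49 · 19 · 45 = 41895.
41895 mod 59 = 5, so 45^11 ≡ 5 (mod 59).

5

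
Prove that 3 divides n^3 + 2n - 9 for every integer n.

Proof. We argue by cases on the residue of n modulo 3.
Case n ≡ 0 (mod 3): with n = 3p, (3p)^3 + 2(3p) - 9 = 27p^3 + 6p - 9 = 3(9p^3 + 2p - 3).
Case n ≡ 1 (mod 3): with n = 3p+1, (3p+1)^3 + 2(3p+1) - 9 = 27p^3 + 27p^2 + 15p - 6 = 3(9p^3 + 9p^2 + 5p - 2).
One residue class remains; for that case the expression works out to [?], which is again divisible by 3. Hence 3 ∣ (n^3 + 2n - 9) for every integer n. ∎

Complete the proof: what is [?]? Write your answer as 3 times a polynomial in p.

The residues treated are {0, 1}, so the missing case is n ≡ 2 (mod 3); write n = 3p+2.
Then (3p+2)^3 + 2(3p+2) - 9 = 27p^3 + 54p^2 + 42p + 3 = 3(9p^3 + 18p^2 + 14p + 1).

3(9p^3 + 18p^2 + 14p + 1)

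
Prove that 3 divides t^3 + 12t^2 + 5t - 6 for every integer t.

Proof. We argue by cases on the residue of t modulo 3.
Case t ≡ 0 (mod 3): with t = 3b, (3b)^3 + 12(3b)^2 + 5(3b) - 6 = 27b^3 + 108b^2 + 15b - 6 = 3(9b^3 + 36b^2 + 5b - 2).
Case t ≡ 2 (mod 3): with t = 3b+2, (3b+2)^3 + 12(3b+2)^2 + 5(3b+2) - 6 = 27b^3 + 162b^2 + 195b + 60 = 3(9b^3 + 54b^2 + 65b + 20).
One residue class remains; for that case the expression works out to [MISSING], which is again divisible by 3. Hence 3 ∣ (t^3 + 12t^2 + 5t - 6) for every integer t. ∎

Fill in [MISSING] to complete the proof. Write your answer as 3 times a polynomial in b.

3(9b^3 + 45b^2 + 32b + 4)

Only t ≡ 1 (mod 3) is unaccounted for. Put t = 3b+1:
(3b+1)^3 + 12(3b+1)^2 + 5(3b+1) - 6 expands to 27b^3 + 135b^2 + 96b + 12,
and factoring out 3 leaves 3(9b^3 + 45b^2 + 32b + 4).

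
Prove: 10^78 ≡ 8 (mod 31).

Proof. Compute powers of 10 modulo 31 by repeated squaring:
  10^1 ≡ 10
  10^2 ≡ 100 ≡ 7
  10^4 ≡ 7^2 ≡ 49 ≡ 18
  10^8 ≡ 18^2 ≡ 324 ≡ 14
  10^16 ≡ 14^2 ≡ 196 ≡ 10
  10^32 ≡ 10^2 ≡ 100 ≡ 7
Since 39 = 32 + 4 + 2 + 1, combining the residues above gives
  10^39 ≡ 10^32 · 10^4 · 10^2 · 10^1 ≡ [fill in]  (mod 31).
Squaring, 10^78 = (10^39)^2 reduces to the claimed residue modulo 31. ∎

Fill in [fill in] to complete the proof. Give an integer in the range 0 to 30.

10^32 · 10^4 · 10^2 · 10^1 ≡ 7 · 18 · 7 · 10 = 8820.
8820 mod 31 = 16, so 10^39 ≡ 16 (mod 31).

16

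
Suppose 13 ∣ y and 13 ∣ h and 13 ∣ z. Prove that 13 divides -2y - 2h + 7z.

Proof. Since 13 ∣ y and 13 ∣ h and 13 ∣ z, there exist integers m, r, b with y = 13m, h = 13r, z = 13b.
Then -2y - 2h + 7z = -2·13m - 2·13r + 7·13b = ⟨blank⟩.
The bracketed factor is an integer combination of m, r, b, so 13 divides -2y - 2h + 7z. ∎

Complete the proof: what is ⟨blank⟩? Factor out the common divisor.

Pull the common 13 out of every term: -2·13m - 2·13r + 7·13b = 13(7b - 2m - 2r).
7b - 2m - 2r is an integer, which exhibits the divisibility.

13(7b - 2m - 2r)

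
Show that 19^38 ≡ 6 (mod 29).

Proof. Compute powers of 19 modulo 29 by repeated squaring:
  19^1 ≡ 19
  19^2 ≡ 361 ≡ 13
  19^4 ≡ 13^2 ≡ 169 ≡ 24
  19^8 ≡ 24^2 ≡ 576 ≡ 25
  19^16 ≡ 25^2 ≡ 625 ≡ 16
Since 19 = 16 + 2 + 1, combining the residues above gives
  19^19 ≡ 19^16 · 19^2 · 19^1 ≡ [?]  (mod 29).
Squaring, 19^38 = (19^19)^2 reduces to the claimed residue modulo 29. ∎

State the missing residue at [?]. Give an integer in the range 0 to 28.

Multiply the listed residues: 16 · 13 · 19 = 208 → 3952.
Reducing modulo 29: 3952 = 136·29 + 8, so 19^19 ≡ 8.

8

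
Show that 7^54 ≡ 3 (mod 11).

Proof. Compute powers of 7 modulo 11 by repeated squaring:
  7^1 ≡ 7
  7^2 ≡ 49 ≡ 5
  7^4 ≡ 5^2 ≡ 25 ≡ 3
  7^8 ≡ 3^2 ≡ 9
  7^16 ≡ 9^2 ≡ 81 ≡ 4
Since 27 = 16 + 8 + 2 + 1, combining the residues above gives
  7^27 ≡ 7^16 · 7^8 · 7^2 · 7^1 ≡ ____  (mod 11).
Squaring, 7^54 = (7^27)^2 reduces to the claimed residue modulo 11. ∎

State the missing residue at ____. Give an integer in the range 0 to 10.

7^16 · 7^8 · 7^2 · 7^1 ≡ 4 · 9 · 5 · 7 = 1260.
1260 mod 11 = 6, so 7^27 ≡ 6 (mod 11).

6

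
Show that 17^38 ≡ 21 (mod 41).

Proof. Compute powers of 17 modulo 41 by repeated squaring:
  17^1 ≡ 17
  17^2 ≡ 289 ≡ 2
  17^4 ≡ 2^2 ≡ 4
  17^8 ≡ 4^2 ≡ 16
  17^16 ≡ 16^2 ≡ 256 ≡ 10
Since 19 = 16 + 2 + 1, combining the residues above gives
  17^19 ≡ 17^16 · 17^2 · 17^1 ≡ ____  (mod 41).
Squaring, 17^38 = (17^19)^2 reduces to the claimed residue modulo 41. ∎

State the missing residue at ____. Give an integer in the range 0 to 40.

12

17^16 · 17^2 · 17^1 ≡ 10 · 2 · 17 = 340.
340 mod 41 = 12, so 17^19 ≡ 12 (mod 41).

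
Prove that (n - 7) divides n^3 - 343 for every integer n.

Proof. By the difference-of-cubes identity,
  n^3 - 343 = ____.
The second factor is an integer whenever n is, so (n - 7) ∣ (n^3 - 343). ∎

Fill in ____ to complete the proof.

Polynomial division of n^3 - 343 by n - 7 leaves remainder 0 and quotient n^2 + 7n + 49.
Hence n^3 - 343 = (n - 7)(n^2 + 7n + 49).

(n - 7)(n^2 + 7n + 49)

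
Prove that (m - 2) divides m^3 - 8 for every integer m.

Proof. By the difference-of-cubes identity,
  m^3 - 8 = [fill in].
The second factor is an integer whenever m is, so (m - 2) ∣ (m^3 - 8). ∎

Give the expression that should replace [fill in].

Polynomial division of m^3 - 8 by m - 2 leaves remainder 0 and quotient m^2 + 2m + 4.
Hence m^3 - 8 = (m - 2)(m^2 + 2m + 4).

(m - 2)(m^2 + 2m + 4)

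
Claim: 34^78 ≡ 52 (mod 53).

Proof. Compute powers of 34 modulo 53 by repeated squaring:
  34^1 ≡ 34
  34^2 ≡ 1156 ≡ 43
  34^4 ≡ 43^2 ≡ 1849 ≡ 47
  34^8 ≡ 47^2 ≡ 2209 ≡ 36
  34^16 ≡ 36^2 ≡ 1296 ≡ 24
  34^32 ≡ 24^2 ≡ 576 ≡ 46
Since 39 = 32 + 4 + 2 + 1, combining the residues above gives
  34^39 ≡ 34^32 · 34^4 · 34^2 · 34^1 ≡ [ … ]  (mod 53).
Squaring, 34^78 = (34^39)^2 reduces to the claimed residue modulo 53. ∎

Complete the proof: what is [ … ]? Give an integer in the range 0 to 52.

Multiply the listed residues: 46 · 47 · 43 · 34 = 2162 → 92966 → 3160844.
Reducing modulo 53: 3160844 = 59638·53 + 30, so 34^39 ≡ 30.

30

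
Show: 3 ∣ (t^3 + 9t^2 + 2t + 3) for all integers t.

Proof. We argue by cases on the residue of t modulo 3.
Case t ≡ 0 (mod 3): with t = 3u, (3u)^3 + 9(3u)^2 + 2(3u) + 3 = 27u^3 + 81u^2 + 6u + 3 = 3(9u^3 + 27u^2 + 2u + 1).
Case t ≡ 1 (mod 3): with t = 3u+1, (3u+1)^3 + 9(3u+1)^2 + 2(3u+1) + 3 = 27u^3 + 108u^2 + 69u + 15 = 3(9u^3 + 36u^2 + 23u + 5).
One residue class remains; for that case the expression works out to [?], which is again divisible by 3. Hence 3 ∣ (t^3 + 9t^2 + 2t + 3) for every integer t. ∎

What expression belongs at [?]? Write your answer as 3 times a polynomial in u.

3(9u^3 + 45u^2 + 50u + 17)

The residues treated are {0, 1}, so the missing case is t ≡ 2 (mod 3); write t = 3u+2.
Then (3u+2)^3 + 9(3u+2)^2 + 2(3u+2) + 3 = 27u^3 + 135u^2 + 150u + 51 = 3(9u^3 + 45u^2 + 50u + 17).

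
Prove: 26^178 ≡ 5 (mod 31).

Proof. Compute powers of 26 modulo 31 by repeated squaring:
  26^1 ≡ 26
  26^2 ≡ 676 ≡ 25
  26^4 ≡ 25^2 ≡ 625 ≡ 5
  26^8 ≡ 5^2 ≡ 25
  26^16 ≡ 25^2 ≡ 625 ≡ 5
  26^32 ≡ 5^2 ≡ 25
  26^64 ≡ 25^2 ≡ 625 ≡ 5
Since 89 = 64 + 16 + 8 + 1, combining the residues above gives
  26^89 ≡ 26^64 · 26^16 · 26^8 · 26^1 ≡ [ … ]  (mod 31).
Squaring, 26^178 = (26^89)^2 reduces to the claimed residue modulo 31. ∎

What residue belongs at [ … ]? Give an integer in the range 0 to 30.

6

26^64 · 26^16 · 26^8 · 26^1 ≡ 5 · 5 · 25 · 26 = 16250.
16250 mod 31 = 6, so 26^89 ≡ 6 (mod 31).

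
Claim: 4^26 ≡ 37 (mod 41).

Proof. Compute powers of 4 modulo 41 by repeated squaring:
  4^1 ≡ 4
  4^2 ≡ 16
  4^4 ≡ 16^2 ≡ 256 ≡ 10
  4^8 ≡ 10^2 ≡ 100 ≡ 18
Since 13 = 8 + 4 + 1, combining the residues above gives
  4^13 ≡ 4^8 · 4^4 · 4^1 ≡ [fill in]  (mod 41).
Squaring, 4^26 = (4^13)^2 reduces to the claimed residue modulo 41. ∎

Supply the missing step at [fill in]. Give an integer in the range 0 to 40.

23

4^8 · 4^4 · 4^1 ≡ 18 · 10 · 4 = 720.
720 mod 41 = 23, so 4^13 ≡ 23 (mod 41).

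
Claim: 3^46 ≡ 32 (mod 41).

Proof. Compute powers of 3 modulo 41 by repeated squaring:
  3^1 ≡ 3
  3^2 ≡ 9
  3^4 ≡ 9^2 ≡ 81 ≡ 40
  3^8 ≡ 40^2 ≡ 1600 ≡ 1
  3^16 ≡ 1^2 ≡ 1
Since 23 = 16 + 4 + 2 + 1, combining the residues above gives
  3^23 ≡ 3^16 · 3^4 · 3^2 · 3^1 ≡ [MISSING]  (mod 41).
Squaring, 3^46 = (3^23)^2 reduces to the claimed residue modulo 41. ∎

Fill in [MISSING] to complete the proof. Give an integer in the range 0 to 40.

14

Multiply the listed residues: 1 · 40 · 9 · 3 = 40 → 360 → 1080.
Reducing modulo 41: 1080 = 26·41 + 14, so 3^23 ≡ 14.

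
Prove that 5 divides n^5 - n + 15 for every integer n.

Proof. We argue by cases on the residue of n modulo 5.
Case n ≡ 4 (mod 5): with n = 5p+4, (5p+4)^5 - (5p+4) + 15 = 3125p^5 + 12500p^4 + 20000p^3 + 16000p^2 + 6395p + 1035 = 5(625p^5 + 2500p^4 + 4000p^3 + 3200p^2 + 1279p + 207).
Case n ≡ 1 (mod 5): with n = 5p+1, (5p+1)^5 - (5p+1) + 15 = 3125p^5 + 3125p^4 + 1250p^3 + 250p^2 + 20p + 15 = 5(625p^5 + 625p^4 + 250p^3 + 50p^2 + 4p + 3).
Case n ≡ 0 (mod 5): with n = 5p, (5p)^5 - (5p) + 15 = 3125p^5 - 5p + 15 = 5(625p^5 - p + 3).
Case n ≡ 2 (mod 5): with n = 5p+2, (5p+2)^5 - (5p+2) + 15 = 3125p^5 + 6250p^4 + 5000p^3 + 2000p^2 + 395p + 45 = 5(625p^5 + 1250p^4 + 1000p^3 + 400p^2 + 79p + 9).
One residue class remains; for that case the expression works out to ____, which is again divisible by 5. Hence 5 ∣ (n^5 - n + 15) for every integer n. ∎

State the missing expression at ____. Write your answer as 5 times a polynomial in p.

5(625p^5 + 1875p^4 + 2250p^3 + 1350p^2 + 404p + 51)

The residues treated are {4, 1, 0, 2}, so the missing case is n ≡ 3 (mod 5); write n = 5p+3.
Then (5p+3)^5 - (5p+3) + 15 = 3125p^5 + 9375p^4 + 11250p^3 + 6750p^2 + 2020p + 255 = 5(625p^5 + 1875p^4 + 2250p^3 + 1350p^2 + 404p + 51).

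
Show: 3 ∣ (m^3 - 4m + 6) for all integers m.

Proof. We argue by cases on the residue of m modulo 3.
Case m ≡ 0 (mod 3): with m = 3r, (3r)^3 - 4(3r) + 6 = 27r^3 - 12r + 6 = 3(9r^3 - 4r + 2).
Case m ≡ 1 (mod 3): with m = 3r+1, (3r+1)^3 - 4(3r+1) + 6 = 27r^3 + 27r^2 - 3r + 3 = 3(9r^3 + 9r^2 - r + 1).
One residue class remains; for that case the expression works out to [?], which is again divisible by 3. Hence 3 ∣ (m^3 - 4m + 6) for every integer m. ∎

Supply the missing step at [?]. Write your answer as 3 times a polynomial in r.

3(9r^3 + 18r^2 + 8r + 2)

Only m ≡ 2 (mod 3) is unaccounted for. Put m = 3r+2:
(3r+2)^3 - 4(3r+2) + 6 expands to 27r^3 + 54r^2 + 24r + 6,
and factoring out 3 leaves 3(9r^3 + 18r^2 + 8r + 2).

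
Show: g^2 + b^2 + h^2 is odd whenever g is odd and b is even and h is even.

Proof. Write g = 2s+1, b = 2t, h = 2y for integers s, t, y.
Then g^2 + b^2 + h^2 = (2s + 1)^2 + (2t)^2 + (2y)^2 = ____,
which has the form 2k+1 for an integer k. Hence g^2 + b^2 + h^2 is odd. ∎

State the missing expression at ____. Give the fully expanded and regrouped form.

(2s + 1)^2 + (2t)^2 + (2y)^2 = 4s^2 + 4s + 4t^2 + 4y^2 + 1
= 2(2s^2 + 2s + 2t^2 + 2y^2) + 1.
Since 2s^2 + 2s + 2t^2 + 2y^2 is an integer, the sum of squares is of the form 2k+1 for an integer k.

2(2s^2 + 2s + 2t^2 + 2y^2) + 1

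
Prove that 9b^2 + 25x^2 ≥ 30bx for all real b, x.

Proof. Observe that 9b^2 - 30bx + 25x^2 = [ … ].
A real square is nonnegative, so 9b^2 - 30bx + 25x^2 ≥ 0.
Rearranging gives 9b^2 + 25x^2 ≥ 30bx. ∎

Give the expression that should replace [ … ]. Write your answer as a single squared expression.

(3b - 5x)^2

9b^2 - 30bx + 25x^2 is a perfect-square trinomial: the outer terms are (3b)^2 and (5x)^2, and the cross term is -2·3b·5x.
So 9b^2 - 30bx + 25x^2 = (3b - 5x)^2 ≥ 0.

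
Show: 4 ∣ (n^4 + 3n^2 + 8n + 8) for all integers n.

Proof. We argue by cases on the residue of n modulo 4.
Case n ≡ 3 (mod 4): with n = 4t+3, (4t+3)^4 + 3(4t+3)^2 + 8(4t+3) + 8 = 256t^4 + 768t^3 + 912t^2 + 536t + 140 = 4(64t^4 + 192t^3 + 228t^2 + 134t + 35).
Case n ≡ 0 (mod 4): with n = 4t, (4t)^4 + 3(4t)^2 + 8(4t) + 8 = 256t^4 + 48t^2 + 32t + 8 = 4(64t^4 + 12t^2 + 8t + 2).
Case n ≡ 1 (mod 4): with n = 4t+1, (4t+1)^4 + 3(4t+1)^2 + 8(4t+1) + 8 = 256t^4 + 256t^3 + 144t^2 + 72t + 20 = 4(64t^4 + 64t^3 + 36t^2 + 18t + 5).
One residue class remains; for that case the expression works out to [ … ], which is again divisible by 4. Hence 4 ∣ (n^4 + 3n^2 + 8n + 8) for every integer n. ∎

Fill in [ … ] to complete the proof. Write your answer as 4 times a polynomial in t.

4(64t^4 + 128t^3 + 108t^2 + 52t + 13)

Only n ≡ 2 (mod 4) is unaccounted for. Put n = 4t+2:
(4t+2)^4 + 3(4t+2)^2 + 8(4t+2) + 8 expands to 256t^4 + 512t^3 + 432t^2 + 208t + 52,
and factoring out 4 leaves 4(64t^4 + 128t^3 + 108t^2 + 52t + 13).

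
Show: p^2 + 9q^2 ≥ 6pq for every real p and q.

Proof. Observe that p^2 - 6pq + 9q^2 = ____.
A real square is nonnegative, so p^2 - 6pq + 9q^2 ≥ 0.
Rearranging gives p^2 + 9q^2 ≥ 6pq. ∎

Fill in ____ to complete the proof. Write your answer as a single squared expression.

(p - 3q)^2

p^2 - 6pq + 9q^2 is a perfect-square trinomial: the outer terms are (p)^2 and (3q)^2, and the cross term is -2·p·3q.
So p^2 - 6pq + 9q^2 = (p - 3q)^2 ≥ 0.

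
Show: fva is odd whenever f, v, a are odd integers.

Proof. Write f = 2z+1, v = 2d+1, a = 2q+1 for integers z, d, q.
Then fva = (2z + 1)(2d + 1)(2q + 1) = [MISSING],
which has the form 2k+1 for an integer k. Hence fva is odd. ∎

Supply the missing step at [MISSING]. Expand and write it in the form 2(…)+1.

2(4dqz + 2dq + 2dz + d + 2qz + q + z) + 1

(2z + 1)(2d + 1)(2q + 1) = 8dqz + 4dq + 4dz + 2d + 4qz + 2q + 2z + 1
= 2(4dqz + 2dq + 2dz + d + 2qz + q + z) + 1.
Since 4dqz + 2dq + 2dz + d + 2qz + q + z is an integer, the product is of the form 2k+1 for an integer k.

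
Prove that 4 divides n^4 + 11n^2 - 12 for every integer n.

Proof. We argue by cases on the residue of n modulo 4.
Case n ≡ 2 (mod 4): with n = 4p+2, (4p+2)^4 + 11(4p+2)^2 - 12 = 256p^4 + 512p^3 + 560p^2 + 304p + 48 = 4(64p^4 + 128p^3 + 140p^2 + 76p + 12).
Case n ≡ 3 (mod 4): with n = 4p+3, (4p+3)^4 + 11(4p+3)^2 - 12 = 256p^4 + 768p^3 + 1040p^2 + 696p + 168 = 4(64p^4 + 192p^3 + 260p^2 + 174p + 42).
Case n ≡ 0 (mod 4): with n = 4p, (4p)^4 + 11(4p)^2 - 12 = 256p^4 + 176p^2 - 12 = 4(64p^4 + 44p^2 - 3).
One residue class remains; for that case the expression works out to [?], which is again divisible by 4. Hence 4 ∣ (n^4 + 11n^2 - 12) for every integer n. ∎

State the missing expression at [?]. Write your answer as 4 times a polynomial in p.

4(64p^4 + 64p^3 + 68p^2 + 26p)

The residues treated are {2, 3, 0}, so the missing case is n ≡ 1 (mod 4); write n = 4p+1.
Then (4p+1)^4 + 11(4p+1)^2 - 12 = 256p^4 + 256p^3 + 272p^2 + 104p = 4(64p^4 + 64p^3 + 68p^2 + 26p).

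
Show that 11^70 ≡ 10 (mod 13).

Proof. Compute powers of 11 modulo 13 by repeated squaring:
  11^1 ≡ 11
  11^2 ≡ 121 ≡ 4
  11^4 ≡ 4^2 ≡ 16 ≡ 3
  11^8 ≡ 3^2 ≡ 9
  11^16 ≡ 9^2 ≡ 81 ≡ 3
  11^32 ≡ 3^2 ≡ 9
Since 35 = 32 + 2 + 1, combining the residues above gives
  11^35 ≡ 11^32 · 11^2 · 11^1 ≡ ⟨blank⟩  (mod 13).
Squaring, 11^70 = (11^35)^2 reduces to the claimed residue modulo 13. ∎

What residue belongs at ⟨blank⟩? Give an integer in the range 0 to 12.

6

Multiply the listed residues: 9 · 4 · 11 = 36 → 396.
Reducing modulo 13: 396 = 30·13 + 6, so 11^35 ≡ 6.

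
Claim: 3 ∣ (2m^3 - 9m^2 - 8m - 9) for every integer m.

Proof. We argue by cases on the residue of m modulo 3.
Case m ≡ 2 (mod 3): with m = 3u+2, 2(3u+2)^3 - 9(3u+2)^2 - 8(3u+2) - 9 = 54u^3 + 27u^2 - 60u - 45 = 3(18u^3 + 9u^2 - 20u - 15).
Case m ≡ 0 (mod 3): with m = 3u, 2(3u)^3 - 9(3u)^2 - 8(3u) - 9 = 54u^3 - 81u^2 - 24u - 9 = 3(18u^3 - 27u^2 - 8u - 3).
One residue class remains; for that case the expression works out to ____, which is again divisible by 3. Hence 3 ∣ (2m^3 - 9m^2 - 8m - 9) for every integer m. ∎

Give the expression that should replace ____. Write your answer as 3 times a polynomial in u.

The residues treated are {2, 0}, so the missing case is m ≡ 1 (mod 3); write m = 3u+1.
Then 2(3u+1)^3 - 9(3u+1)^2 - 8(3u+1) - 9 = 54u^3 - 27u^2 - 60u - 24 = 3(18u^3 - 9u^2 - 20u - 8).

3(18u^3 - 9u^2 - 20u - 8)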